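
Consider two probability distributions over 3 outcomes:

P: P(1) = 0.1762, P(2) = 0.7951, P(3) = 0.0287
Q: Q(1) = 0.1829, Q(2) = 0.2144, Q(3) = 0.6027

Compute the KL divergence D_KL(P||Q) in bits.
1.3679 bits

D_KL(P||Q) = Σ P(x) log₂(P(x)/Q(x))

Computing term by term:
  P(1)·log₂(P(1)/Q(1)) = 0.1762·log₂(0.1762/0.1829) = -0.00949
  P(2)·log₂(P(2)/Q(2)) = 0.7951·log₂(0.7951/0.2144) = 1.50340
  P(3)·log₂(P(3)/Q(3)) = 0.0287·log₂(0.0287/0.6027) = -0.12606

D_KL(P||Q) = -0.00949 + 1.50340 - 0.12606 = 1.36785 ≈ 1.3679 bits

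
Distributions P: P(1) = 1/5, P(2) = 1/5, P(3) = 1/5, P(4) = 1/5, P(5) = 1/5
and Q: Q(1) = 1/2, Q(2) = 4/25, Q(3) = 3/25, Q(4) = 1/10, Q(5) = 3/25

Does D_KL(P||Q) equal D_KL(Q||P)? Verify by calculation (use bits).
D_KL(P||Q) = 0.2948 bits, D_KL(Q||P) = 0.3326 bits. No — D_KL(P||Q) ≠ D_KL(Q||P) for this pair.

D_KL(P||Q) = Σ P(x) log₂(P(x)/Q(x))

Computing term by term:
  P(1)·log₂(P(1)/Q(1)) = (1/5)·log₂((1/5)/(1/2)) = -0.26439
  P(2)·log₂(P(2)/Q(2)) = (1/5)·log₂((1/5)/(4/25)) = 0.06439
  P(3)·log₂(P(3)/Q(3)) = (1/5)·log₂((1/5)/(3/25)) = 0.14739
  P(4)·log₂(P(4)/Q(4)) = (1/5)·log₂((1/5)/(1/10)) = 0.20000
  P(5)·log₂(P(5)/Q(5)) = (1/5)·log₂((1/5)/(3/25)) = 0.14739

D_KL(P||Q) = -0.26439 + 0.06439 + 0.14739 + 0.20000 + 0.14739 = 0.29478 ≈ 0.2948 bits

D_KL(Q||P) = Σ Q(x) log₂(Q(x)/P(x))

Computing term by term:
  Q(1)·log₂(Q(1)/P(1)) = (1/2)·log₂((1/2)/(1/5)) = 0.66096
  Q(2)·log₂(Q(2)/P(2)) = (4/25)·log₂((4/25)/(1/5)) = -0.05151
  Q(3)·log₂(Q(3)/P(3)) = (3/25)·log₂((3/25)/(1/5)) = -0.08844
  Q(4)·log₂(Q(4)/P(4)) = (1/10)·log₂((1/10)/(1/5)) = -0.10000
  Q(5)·log₂(Q(5)/P(5)) = (3/25)·log₂((3/25)/(1/5)) = -0.08844

D_KL(Q||P) = 0.66096 - 0.05151 - 0.08844 - 0.10000 - 0.08844 = 0.33257 ≈ 0.3326 bits

These are NOT equal (difference: 0.0378 bits). KL divergence is asymmetric: D_KL(P||Q) ≠ D_KL(Q||P) in general.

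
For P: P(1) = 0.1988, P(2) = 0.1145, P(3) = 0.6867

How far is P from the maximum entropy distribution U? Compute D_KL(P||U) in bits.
0.3913 bits

U(i) = 1/3 for all i

D_KL(P||U) = Σ P(x) log₂(P(x) / (1/3))
           = Σ P(x) log₂(P(x)) + log₂(3)
           = log₂(3) - H(P)

H(P) = -Σ P(x) log₂(P(x)):
  -P(1)·log₂(P(1)) = -(0.1988)·log₂(0.1988) = 0.46333
  -P(2)·log₂(P(2)) = -(0.1145)·log₂(0.1145) = 0.35799
  -P(3)·log₂(P(3)) = -(0.6867)·log₂(0.6867) = 0.37236
H(P) = 0.46333 + 0.35799 + 0.37236 = 1.19368 bits

log₂(3) = 1.58496 bits

D_KL(P||U) = 1.58496 - 1.19368 = 0.39128 ≈ 0.3913 bits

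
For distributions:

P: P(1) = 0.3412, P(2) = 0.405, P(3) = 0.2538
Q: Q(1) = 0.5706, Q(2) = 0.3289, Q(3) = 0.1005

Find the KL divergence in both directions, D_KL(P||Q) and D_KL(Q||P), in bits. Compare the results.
D_KL(P||Q) = 0.2077 bits, D_KL(Q||P) = 0.1902 bits. D_KL(P||Q) is larger than D_KL(Q||P) by 0.0175 bits; the two directions differ.

D_KL(P||Q) = Σ P(x) log₂(P(x)/Q(x))

Computing term by term:
  P(1)·log₂(P(1)/Q(1)) = 0.3412·log₂(0.3412/0.5706) = -0.25312
  P(2)·log₂(P(2)/Q(2)) = 0.405·log₂(0.405/0.3289) = 0.12161
  P(3)·log₂(P(3)/Q(3)) = 0.2538·log₂(0.2538/0.1005) = 0.33920

D_KL(P||Q) = -0.25312 + 0.12161 + 0.33920 = 0.20769 ≈ 0.2077 bits

D_KL(Q||P) = Σ Q(x) log₂(Q(x)/P(x))

Computing term by term:
  Q(1)·log₂(Q(1)/P(1)) = 0.5706·log₂(0.5706/0.3412) = 0.42331
  Q(2)·log₂(Q(2)/P(2)) = 0.3289·log₂(0.3289/0.405) = -0.09876
  Q(3)·log₂(Q(3)/P(3)) = 0.1005·log₂(0.1005/0.2538) = -0.13432

D_KL(Q||P) = 0.42331 - 0.09876 - 0.13432 = 0.19023 ≈ 0.1902 bits

These are NOT equal (difference: 0.0175 bits). KL divergence is asymmetric: D_KL(P||Q) ≠ D_KL(Q||P) in general.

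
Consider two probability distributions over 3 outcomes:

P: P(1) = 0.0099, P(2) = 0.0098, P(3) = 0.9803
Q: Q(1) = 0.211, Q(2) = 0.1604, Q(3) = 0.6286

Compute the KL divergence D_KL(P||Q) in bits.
0.5452 bits

D_KL(P||Q) = Σ P(x) log₂(P(x)/Q(x))

Computing term by term:
  P(1)·log₂(P(1)/Q(1)) = 0.0099·log₂(0.0099/0.211) = -0.04370
  P(2)·log₂(P(2)/Q(2)) = 0.0098·log₂(0.0098/0.1604) = -0.03952
  P(3)·log₂(P(3)/Q(3)) = 0.9803·log₂(0.9803/0.6286) = 0.62845

D_KL(P||Q) = -0.04370 - 0.03952 + 0.62845 = 0.54523 ≈ 0.5452 bits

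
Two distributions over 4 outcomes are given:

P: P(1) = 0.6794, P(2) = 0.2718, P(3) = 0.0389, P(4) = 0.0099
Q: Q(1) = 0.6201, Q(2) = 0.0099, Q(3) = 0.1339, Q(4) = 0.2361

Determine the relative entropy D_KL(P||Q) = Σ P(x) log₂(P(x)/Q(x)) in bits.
1.2738 bits

D_KL(P||Q) = Σ P(x) log₂(P(x)/Q(x))

Computing term by term:
  P(1)·log₂(P(1)/Q(1)) = 0.6794·log₂(0.6794/0.6201) = 0.08952
  P(2)·log₂(P(2)/Q(2)) = 0.2718·log₂(0.2718/0.0099) = 1.29892
  P(3)·log₂(P(3)/Q(3)) = 0.0389·log₂(0.0389/0.1339) = -0.06937
  P(4)·log₂(P(4)/Q(4)) = 0.0099·log₂(0.0099/0.2361) = -0.04530

D_KL(P||Q) = 0.08952 + 1.29892 - 0.06937 - 0.04530 = 1.27377 ≈ 1.2738 bits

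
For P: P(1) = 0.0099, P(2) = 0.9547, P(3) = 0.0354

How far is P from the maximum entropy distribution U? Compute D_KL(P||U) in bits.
1.2846 bits

U(i) = 1/3 for all i

D_KL(P||U) = Σ P(x) log₂(P(x) / (1/3))
           = Σ P(x) log₂(P(x)) + log₂(3)
           = log₂(3) - H(P)

H(P) = -Σ P(x) log₂(P(x)):
  -P(1)·log₂(P(1)) = -(0.0099)·log₂(0.0099) = 0.06592
  -P(2)·log₂(P(2)) = -(0.9547)·log₂(0.9547) = 0.06385
  -P(3)·log₂(P(3)) = -(0.0354)·log₂(0.0354) = 0.17063
H(P) = 0.06592 + 0.06385 + 0.17063 = 0.30040 bits

log₂(3) = 1.58496 bits

D_KL(P||U) = 1.58496 - 0.30040 = 1.28456 ≈ 1.2846 bits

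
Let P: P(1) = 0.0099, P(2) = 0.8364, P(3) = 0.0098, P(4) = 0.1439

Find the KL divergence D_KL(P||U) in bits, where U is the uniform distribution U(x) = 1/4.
1.2506 bits

U(i) = 1/4 for all i

D_KL(P||U) = Σ P(x) log₂(P(x) / (1/4))
           = Σ P(x) log₂(P(x)) + log₂(4)
           = log₂(4) - H(P)

H(P) = -Σ P(x) log₂(P(x)):
  -P(1)·log₂(P(1)) = -(0.0099)·log₂(0.0099) = 0.06592
  -P(2)·log₂(P(2)) = -(0.8364)·log₂(0.8364) = 0.21557
  -P(3)·log₂(P(3)) = -(0.0098)·log₂(0.0098) = 0.06540
  -P(4)·log₂(P(4)) = -(0.1439)·log₂(0.1439) = 0.40247
H(P) = 0.06592 + 0.21557 + 0.06540 + 0.40247 = 0.74936 bits

log₂(4) = 2.00000 bits

D_KL(P||U) = 2.00000 - 0.74936 = 1.25064 ≈ 1.2506 bits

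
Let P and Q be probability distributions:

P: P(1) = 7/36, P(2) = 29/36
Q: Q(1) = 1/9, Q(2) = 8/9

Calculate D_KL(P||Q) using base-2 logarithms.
0.0426 bits

D_KL(P||Q) = Σ P(x) log₂(P(x)/Q(x))

Computing term by term:
  P(1)·log₂(P(1)/Q(1)) = (7/36)·log₂((7/36)/(1/9)) = 0.15699
  P(2)·log₂(P(2)/Q(2)) = (29/36)·log₂((29/36)/(8/9)) = -0.11440

D_KL(P||Q) = 0.15699 - 0.11440 = 0.04259 ≈ 0.0426 bits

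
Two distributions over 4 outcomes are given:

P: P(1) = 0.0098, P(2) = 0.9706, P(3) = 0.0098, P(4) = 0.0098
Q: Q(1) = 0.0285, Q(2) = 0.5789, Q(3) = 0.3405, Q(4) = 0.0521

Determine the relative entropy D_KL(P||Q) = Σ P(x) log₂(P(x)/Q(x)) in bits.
0.6348 bits

D_KL(P||Q) = Σ P(x) log₂(P(x)/Q(x))

Computing term by term:
  P(1)·log₂(P(1)/Q(1)) = 0.0098·log₂(0.0098/0.0285) = -0.01509
  P(2)·log₂(P(2)/Q(2)) = 0.9706·log₂(0.9706/0.5789) = 0.72364
  P(3)·log₂(P(3)/Q(3)) = 0.0098·log₂(0.0098/0.3405) = -0.05016
  P(4)·log₂(P(4)/Q(4)) = 0.0098·log₂(0.0098/0.0521) = -0.02362

D_KL(P||Q) = -0.01509 + 0.72364 - 0.05016 - 0.02362 = 0.63477 ≈ 0.6348 bits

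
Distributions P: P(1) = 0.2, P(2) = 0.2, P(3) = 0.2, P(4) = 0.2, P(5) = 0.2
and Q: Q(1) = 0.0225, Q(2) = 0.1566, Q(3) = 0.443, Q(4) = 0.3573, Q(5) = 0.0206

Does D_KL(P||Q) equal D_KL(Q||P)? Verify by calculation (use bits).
D_KL(P||Q) = 0.9600 bits, D_KL(Q||P) = 0.6136 bits. No — D_KL(P||Q) ≠ D_KL(Q||P) for this pair.

D_KL(P||Q) = Σ P(x) log₂(P(x)/Q(x))

Computing term by term:
  P(1)·log₂(P(1)/Q(1)) = 0.2·log₂(0.2/0.0225) = 0.63040
  P(2)·log₂(P(2)/Q(2)) = 0.2·log₂(0.2/0.1566) = 0.07058
  P(3)·log₂(P(3)/Q(3)) = 0.2·log₂(0.2/0.443) = -0.22946
  P(4)·log₂(P(4)/Q(4)) = 0.2·log₂(0.2/0.3573) = -0.16743
  P(5)·log₂(P(5)/Q(5)) = 0.2·log₂(0.2/0.0206) = 0.65586

D_KL(P||Q) = 0.63040 + 0.07058 - 0.22946 - 0.16743 + 0.65586 = 0.95995 ≈ 0.9600 bits

D_KL(Q||P) = Σ Q(x) log₂(Q(x)/P(x))

Computing term by term:
  Q(1)·log₂(Q(1)/P(1)) = 0.0225·log₂(0.0225/0.2) = -0.07092
  Q(2)·log₂(Q(2)/P(2)) = 0.1566·log₂(0.1566/0.2) = -0.05527
  Q(3)·log₂(Q(3)/P(3)) = 0.443·log₂(0.443/0.2) = 0.50826
  Q(4)·log₂(Q(4)/P(4)) = 0.3573·log₂(0.3573/0.2) = 0.29911
  Q(5)·log₂(Q(5)/P(5)) = 0.0206·log₂(0.0206/0.2) = -0.06755

D_KL(Q||P) = -0.07092 - 0.05527 + 0.50826 + 0.29911 - 0.06755 = 0.61363 ≈ 0.6136 bits

These are NOT equal (difference: 0.3464 bits). KL divergence is asymmetric: D_KL(P||Q) ≠ D_KL(Q||P) in general.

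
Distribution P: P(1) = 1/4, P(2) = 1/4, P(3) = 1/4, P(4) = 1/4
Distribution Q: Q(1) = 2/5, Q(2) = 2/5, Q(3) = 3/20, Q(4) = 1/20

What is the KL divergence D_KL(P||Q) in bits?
0.4257 bits

D_KL(P||Q) = Σ P(x) log₂(P(x)/Q(x))

Computing term by term:
  P(1)·log₂(P(1)/Q(1)) = (1/4)·log₂((1/4)/(2/5)) = -0.16952
  P(2)·log₂(P(2)/Q(2)) = (1/4)·log₂((1/4)/(2/5)) = -0.16952
  P(3)·log₂(P(3)/Q(3)) = (1/4)·log₂((1/4)/(3/20)) = 0.18424
  P(4)·log₂(P(4)/Q(4)) = (1/4)·log₂((1/4)/(1/20)) = 0.58048

D_KL(P||Q) = -0.16952 - 0.16952 + 0.18424 + 0.58048 = 0.42568 ≈ 0.4257 bits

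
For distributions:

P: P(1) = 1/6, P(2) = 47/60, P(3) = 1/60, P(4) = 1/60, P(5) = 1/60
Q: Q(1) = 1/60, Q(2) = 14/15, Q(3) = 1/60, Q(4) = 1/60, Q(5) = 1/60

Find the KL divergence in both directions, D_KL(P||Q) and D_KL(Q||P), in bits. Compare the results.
D_KL(P||Q) = 0.3557 bits, D_KL(Q||P) = 0.1805 bits. D_KL(P||Q) is larger than D_KL(Q||P) by 0.1752 bits; the two directions differ.

D_KL(P||Q) = Σ P(x) log₂(P(x)/Q(x))

Computing term by term:
  P(1)·log₂(P(1)/Q(1)) = (1/6)·log₂((1/6)/(1/60)) = 0.55365
  P(2)·log₂(P(2)/Q(2)) = (47/60)·log₂((47/60)/(14/15)) = -0.19800
  P(3)·log₂(P(3)/Q(3)) = (1/60)·log₂((1/60)/(1/60)) = 0.00000
  P(4)·log₂(P(4)/Q(4)) = (1/60)·log₂((1/60)/(1/60)) = 0.00000
  P(5)·log₂(P(5)/Q(5)) = (1/60)·log₂((1/60)/(1/60)) = 0.00000

D_KL(P||Q) = 0.55365 - 0.19800 + 0.00000 + 0.00000 + 0.00000 = 0.35565 ≈ 0.3557 bits

D_KL(Q||P) = Σ Q(x) log₂(Q(x)/P(x))

Computing term by term:
  Q(1)·log₂(Q(1)/P(1)) = (1/60)·log₂((1/60)/(1/6)) = -0.05537
  Q(2)·log₂(Q(2)/P(2)) = (14/15)·log₂((14/15)/(47/60)) = 0.23591
  Q(3)·log₂(Q(3)/P(3)) = (1/60)·log₂((1/60)/(1/60)) = 0.00000
  Q(4)·log₂(Q(4)/P(4)) = (1/60)·log₂((1/60)/(1/60)) = 0.00000
  Q(5)·log₂(Q(5)/P(5)) = (1/60)·log₂((1/60)/(1/60)) = 0.00000

D_KL(Q||P) = -0.05537 + 0.23591 + 0.00000 + 0.00000 + 0.00000 = 0.18054 ≈ 0.1805 bits

These are NOT equal (difference: 0.1752 bits). KL divergence is asymmetric: D_KL(P||Q) ≠ D_KL(Q||P) in general.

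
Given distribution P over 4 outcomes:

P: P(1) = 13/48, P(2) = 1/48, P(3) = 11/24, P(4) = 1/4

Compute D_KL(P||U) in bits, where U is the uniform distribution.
0.3574 bits

U(i) = 1/4 for all i

D_KL(P||U) = Σ P(x) log₂(P(x) / (1/4))
           = Σ P(x) log₂(P(x)) + log₂(4)
           = log₂(4) - H(P)

H(P) = -Σ P(x) log₂(P(x)):
  -P(1)·log₂(P(1)) = -(13/48)·log₂(13/48) = 0.51039
  -P(2)·log₂(P(2)) = -(1/48)·log₂(1/48) = 0.11635
  -P(3)·log₂(P(3)) = -(11/24)·log₂(11/24) = 0.51587
  -P(4)·log₂(P(4)) = -(1/4)·log₂(1/4) = 0.50000
H(P) = 0.51039 + 0.11635 + 0.51587 + 0.50000 = 1.64261 bits

log₂(4) = 2.00000 bits

D_KL(P||U) = 2.00000 - 1.64261 = 0.35739 ≈ 0.3574 bits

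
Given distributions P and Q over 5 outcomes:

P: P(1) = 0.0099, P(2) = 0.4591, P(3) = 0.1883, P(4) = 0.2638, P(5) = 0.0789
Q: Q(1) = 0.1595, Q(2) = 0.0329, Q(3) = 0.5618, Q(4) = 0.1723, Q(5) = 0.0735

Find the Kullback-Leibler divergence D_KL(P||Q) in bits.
1.5793 bits

D_KL(P||Q) = Σ P(x) log₂(P(x)/Q(x))

Computing term by term:
  P(1)·log₂(P(1)/Q(1)) = 0.0099·log₂(0.0099/0.1595) = -0.03970
  P(2)·log₂(P(2)/Q(2)) = 0.4591·log₂(0.4591/0.0329) = 1.74580
  P(3)·log₂(P(3)/Q(3)) = 0.1883·log₂(0.1883/0.5618) = -0.29695
  P(4)·log₂(P(4)/Q(4)) = 0.2638·log₂(0.2638/0.1723) = 0.16211
  P(5)·log₂(P(5)/Q(5)) = 0.0789·log₂(0.0789/0.0735) = 0.00807

D_KL(P||Q) = -0.03970 + 1.74580 - 0.29695 + 0.16211 + 0.00807 = 1.57933 ≈ 1.5793 bits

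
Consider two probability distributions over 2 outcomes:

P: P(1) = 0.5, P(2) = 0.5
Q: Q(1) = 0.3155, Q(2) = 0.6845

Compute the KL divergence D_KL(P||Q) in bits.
0.1056 bits

D_KL(P||Q) = Σ P(x) log₂(P(x)/Q(x))

Computing term by term:
  P(1)·log₂(P(1)/Q(1)) = 0.5·log₂(0.5/0.3155) = 0.33214
  P(2)·log₂(P(2)/Q(2)) = 0.5·log₂(0.5/0.6845) = -0.22656

D_KL(P||Q) = 0.33214 - 0.22656 = 0.10558 ≈ 0.1056 bits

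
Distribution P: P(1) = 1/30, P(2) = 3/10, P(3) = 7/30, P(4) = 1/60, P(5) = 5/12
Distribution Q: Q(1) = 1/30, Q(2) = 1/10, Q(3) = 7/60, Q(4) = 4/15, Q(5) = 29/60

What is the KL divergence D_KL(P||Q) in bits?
0.5529 bits

D_KL(P||Q) = Σ P(x) log₂(P(x)/Q(x))

Computing term by term:
  P(1)·log₂(P(1)/Q(1)) = (1/30)·log₂((1/30)/(1/30)) = 0.00000
  P(2)·log₂(P(2)/Q(2)) = (3/10)·log₂((3/10)/(1/10)) = 0.47549
  P(3)·log₂(P(3)/Q(3)) = (7/30)·log₂((7/30)/(7/60)) = 0.23333
  P(4)·log₂(P(4)/Q(4)) = (1/60)·log₂((1/60)/(4/15)) = -0.06667
  P(5)·log₂(P(5)/Q(5)) = (5/12)·log₂((5/12)/(29/60)) = -0.08922

D_KL(P||Q) = 0.00000 + 0.47549 + 0.23333 - 0.06667 - 0.08922 = 0.55293 ≈ 0.5529 bits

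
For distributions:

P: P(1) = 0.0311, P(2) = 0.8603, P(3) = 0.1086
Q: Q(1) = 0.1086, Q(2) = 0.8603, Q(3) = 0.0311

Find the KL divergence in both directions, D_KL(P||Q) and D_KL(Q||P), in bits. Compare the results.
D_KL(P||Q) = 0.1398 bits, D_KL(Q||P) = 0.1398 bits. The two directions give exactly the same value for this pair.

D_KL(P||Q) = Σ P(x) log₂(P(x)/Q(x))

Computing term by term:
  P(1)·log₂(P(1)/Q(1)) = 0.0311·log₂(0.0311/0.1086) = -0.05611
  P(2)·log₂(P(2)/Q(2)) = 0.8603·log₂(0.8603/0.8603) = 0.00000
  P(3)·log₂(P(3)/Q(3)) = 0.1086·log₂(0.1086/0.0311) = 0.19592

D_KL(P||Q) = -0.05611 + 0.00000 + 0.19592 = 0.13981 ≈ 0.1398 bits

D_KL(Q||P) = Σ Q(x) log₂(Q(x)/P(x))

Computing term by term:
  Q(1)·log₂(Q(1)/P(1)) = 0.1086·log₂(0.1086/0.0311) = 0.19592
  Q(2)·log₂(Q(2)/P(2)) = 0.8603·log₂(0.8603/0.8603) = 0.00000
  Q(3)·log₂(Q(3)/P(3)) = 0.0311·log₂(0.0311/0.1086) = -0.05611

D_KL(Q||P) = 0.19592 + 0.00000 - 0.05611 = 0.13981 ≈ 0.1398 bits

These ARE equal here. Q is P with outcomes relabeled (Q(1) = P(3), Q(3) = P(1)) by a relabeling that is its own inverse, so the two sums contain exactly the same terms in a different order. This is a special case — KL divergence is not symmetric in general: D_KL(P||Q) ≠ D_KL(Q||P) for most P, Q.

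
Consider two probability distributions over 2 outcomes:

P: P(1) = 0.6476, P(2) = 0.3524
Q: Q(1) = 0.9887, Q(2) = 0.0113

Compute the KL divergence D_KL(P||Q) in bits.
1.3536 bits

D_KL(P||Q) = Σ P(x) log₂(P(x)/Q(x))

Computing term by term:
  P(1)·log₂(P(1)/Q(1)) = 0.6476·log₂(0.6476/0.9887) = -0.39531
  P(2)·log₂(P(2)/Q(2)) = 0.3524·log₂(0.3524/0.0113) = 1.74890

D_KL(P||Q) = -0.39531 + 1.74890 = 1.35359 ≈ 1.3536 bits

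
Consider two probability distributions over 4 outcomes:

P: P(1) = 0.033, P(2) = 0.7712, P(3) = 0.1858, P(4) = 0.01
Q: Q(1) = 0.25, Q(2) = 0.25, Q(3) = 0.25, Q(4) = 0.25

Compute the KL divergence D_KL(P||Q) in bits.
1.0309 bits

D_KL(P||Q) = Σ P(x) log₂(P(x)/Q(x))

Computing term by term:
  P(1)·log₂(P(1)/Q(1)) = 0.033·log₂(0.033/0.25) = -0.09641
  P(2)·log₂(P(2)/Q(2)) = 0.7712·log₂(0.7712/0.25) = 1.25334
  P(3)·log₂(P(3)/Q(3)) = 0.1858·log₂(0.1858/0.25) = -0.07956
  P(4)·log₂(P(4)/Q(4)) = 0.01·log₂(0.01/0.25) = -0.04644

D_KL(P||Q) = -0.09641 + 1.25334 - 0.07956 - 0.04644 = 1.03093 ≈ 1.0309 bits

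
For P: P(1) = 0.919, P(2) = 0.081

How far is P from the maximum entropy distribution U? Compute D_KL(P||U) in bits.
0.5943 bits

U(i) = 1/2 for all i

D_KL(P||U) = Σ P(x) log₂(P(x) / (1/2))
           = Σ P(x) log₂(P(x)) + log₂(2)
           = log₂(2) - H(P)

H(P) = -Σ P(x) log₂(P(x)):
  -P(1)·log₂(P(1)) = -(0.919)·log₂(0.919) = 0.11199
  -P(2)·log₂(P(2)) = -(0.081)·log₂(0.081) = 0.29370
H(P) = 0.11199 + 0.29370 = 0.40569 bits

log₂(2) = 1.00000 bits

D_KL(P||U) = 1.00000 - 0.40569 = 0.59431 ≈ 0.5943 bits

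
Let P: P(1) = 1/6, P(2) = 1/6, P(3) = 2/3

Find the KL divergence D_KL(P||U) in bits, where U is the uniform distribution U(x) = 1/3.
0.3333 bits

U(i) = 1/3 for all i

D_KL(P||U) = Σ P(x) log₂(P(x) / (1/3))
           = Σ P(x) log₂(P(x)) + log₂(3)
           = log₂(3) - H(P)

H(P) = -Σ P(x) log₂(P(x)):
  -P(1)·log₂(P(1)) = -(1/6)·log₂(1/6) = 0.43083
  -P(2)·log₂(P(2)) = -(1/6)·log₂(1/6) = 0.43083
  -P(3)·log₂(P(3)) = -(2/3)·log₂(2/3) = 0.38998
H(P) = 0.43083 + 0.43083 + 0.38998 = 1.25164 bits

log₂(3) = 1.58496 bits

D_KL(P||U) = 1.58496 - 1.25164 = 0.33332 ≈ 0.3333 bits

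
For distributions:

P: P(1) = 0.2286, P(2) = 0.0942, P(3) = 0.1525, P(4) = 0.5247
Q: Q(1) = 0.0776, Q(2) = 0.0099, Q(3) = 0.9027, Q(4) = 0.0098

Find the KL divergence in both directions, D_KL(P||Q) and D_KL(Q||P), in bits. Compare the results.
D_KL(P||Q) = 3.2844 bits, D_KL(Q||P) = 2.1064 bits. D_KL(P||Q) is larger than D_KL(Q||P) by 1.1780 bits; the two directions differ.

D_KL(P||Q) = Σ P(x) log₂(P(x)/Q(x))

Computing term by term:
  P(1)·log₂(P(1)/Q(1)) = 0.2286·log₂(0.2286/0.0776) = 0.35632
  P(2)·log₂(P(2)/Q(2)) = 0.0942·log₂(0.0942/0.0099) = 0.30617
  P(3)·log₂(P(3)/Q(3)) = 0.1525·log₂(0.1525/0.9027) = -0.39123
  P(4)·log₂(P(4)/Q(4)) = 0.5247·log₂(0.5247/0.0098) = 3.01313

D_KL(P||Q) = 0.35632 + 0.30617 - 0.39123 + 3.01313 = 3.28439 ≈ 3.2844 bits

D_KL(Q||P) = Σ Q(x) log₂(Q(x)/P(x))

Computing term by term:
  Q(1)·log₂(Q(1)/P(1)) = 0.0776·log₂(0.0776/0.2286) = -0.12095
  Q(2)·log₂(Q(2)/P(2)) = 0.0099·log₂(0.0099/0.0942) = -0.03218
  Q(3)·log₂(Q(3)/P(3)) = 0.9027·log₂(0.9027/0.1525) = 2.31582
  Q(4)·log₂(Q(4)/P(4)) = 0.0098·log₂(0.0098/0.5247) = -0.05628

D_KL(Q||P) = -0.12095 - 0.03218 + 2.31582 - 0.05628 = 2.10641 ≈ 2.1064 bits

These are NOT equal (difference: 1.1780 bits). KL divergence is asymmetric: D_KL(P||Q) ≠ D_KL(Q||P) in general.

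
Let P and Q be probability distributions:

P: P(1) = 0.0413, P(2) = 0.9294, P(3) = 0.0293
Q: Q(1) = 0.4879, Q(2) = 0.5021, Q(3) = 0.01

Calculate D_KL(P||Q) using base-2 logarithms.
0.7239 bits

D_KL(P||Q) = Σ P(x) log₂(P(x)/Q(x))

Computing term by term:
  P(1)·log₂(P(1)/Q(1)) = 0.0413·log₂(0.0413/0.4879) = -0.14713
  P(2)·log₂(P(2)/Q(2)) = 0.9294·log₂(0.9294/0.5021) = 0.82561
  P(3)·log₂(P(3)/Q(3)) = 0.0293·log₂(0.0293/0.01) = 0.04544

D_KL(P||Q) = -0.14713 + 0.82561 + 0.04544 = 0.72392 ≈ 0.7239 bits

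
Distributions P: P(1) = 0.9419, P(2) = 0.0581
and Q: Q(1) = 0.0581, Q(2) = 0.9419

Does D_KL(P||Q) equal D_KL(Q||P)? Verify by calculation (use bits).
D_KL(P||Q) = 3.5520 bits, D_KL(Q||P) = 3.5520 bits. Yes — for this pair D_KL(P||Q) = D_KL(Q||P).

D_KL(P||Q) = Σ P(x) log₂(P(x)/Q(x))

Computing term by term:
  P(1)·log₂(P(1)/Q(1)) = 0.9419·log₂(0.9419/0.0581) = 3.78546
  P(2)·log₂(P(2)/Q(2)) = 0.0581·log₂(0.0581/0.9419) = -0.23350

D_KL(P||Q) = 3.78546 - 0.23350 = 3.55196 ≈ 3.5520 bits

D_KL(Q||P) = Σ Q(x) log₂(Q(x)/P(x))

Computing term by term:
  Q(1)·log₂(Q(1)/P(1)) = 0.0581·log₂(0.0581/0.9419) = -0.23350
  Q(2)·log₂(Q(2)/P(2)) = 0.9419·log₂(0.9419/0.0581) = 3.78546

D_KL(Q||P) = -0.23350 + 3.78546 = 3.55196 ≈ 3.5520 bits

These ARE equal here. Q is P with outcomes relabeled (Q(1) = P(2), Q(2) = P(1)) by a relabeling that is its own inverse, so the two sums contain exactly the same terms in a different order. This is a special case — KL divergence is not symmetric in general: D_KL(P||Q) ≠ D_KL(Q||P) for most P, Q.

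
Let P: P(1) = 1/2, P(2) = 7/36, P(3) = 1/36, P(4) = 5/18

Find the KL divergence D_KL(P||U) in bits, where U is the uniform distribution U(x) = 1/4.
0.3837 bits

U(i) = 1/4 for all i

D_KL(P||U) = Σ P(x) log₂(P(x) / (1/4))
           = Σ P(x) log₂(P(x)) + log₂(4)
           = log₂(4) - H(P)

H(P) = -Σ P(x) log₂(P(x)):
  -P(1)·log₂(P(1)) = -(1/2)·log₂(1/2) = 0.50000
  -P(2)·log₂(P(2)) = -(7/36)·log₂(7/36) = 0.45939
  -P(3)·log₂(P(3)) = -(1/36)·log₂(1/36) = 0.14361
  -P(4)·log₂(P(4)) = -(5/18)·log₂(5/18) = 0.51333
H(P) = 0.50000 + 0.45939 + 0.14361 + 0.51333 = 1.61633 bits

log₂(4) = 2.00000 bits

D_KL(P||U) = 2.00000 - 1.61633 = 0.38367 ≈ 0.3837 bits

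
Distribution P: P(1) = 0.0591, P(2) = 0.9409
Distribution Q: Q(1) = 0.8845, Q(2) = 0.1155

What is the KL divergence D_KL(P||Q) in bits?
2.6166 bits

D_KL(P||Q) = Σ P(x) log₂(P(x)/Q(x))

Computing term by term:
  P(1)·log₂(P(1)/Q(1)) = 0.0591·log₂(0.0591/0.8845) = -0.23070
  P(2)·log₂(P(2)/Q(2)) = 0.9409·log₂(0.9409/0.1155) = 2.84730

D_KL(P||Q) = -0.23070 + 2.84730 = 2.61660 ≈ 2.6166 bits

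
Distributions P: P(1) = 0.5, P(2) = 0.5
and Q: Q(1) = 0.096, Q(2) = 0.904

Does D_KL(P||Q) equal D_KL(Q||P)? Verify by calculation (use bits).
D_KL(P||Q) = 0.7632 bits, D_KL(Q||P) = 0.5438 bits. No — D_KL(P||Q) ≠ D_KL(Q||P) for this pair.

D_KL(P||Q) = Σ P(x) log₂(P(x)/Q(x))

Computing term by term:
  P(1)·log₂(P(1)/Q(1)) = 0.5·log₂(0.5/0.096) = 1.19041
  P(2)·log₂(P(2)/Q(2)) = 0.5·log₂(0.5/0.904) = -0.42720

D_KL(P||Q) = 1.19041 - 0.42720 = 0.76321 ≈ 0.7632 bits

D_KL(Q||P) = Σ Q(x) log₂(Q(x)/P(x))

Computing term by term:
  Q(1)·log₂(Q(1)/P(1)) = 0.096·log₂(0.096/0.5) = -0.22856
  Q(2)·log₂(Q(2)/P(2)) = 0.904·log₂(0.904/0.5) = 0.77237

D_KL(Q||P) = -0.22856 + 0.77237 = 0.54381 ≈ 0.5438 bits

These are NOT equal (difference: 0.2194 bits). KL divergence is asymmetric: D_KL(P||Q) ≠ D_KL(Q||P) in general.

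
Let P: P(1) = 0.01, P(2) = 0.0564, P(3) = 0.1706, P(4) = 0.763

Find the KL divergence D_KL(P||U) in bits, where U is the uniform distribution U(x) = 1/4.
0.9666 bits

U(i) = 1/4 for all i

D_KL(P||U) = Σ P(x) log₂(P(x) / (1/4))
           = Σ P(x) log₂(P(x)) + log₂(4)
           = log₂(4) - H(P)

H(P) = -Σ P(x) log₂(P(x)):
  -P(1)·log₂(P(1)) = -(0.01)·log₂(0.01) = 0.06644
  -P(2)·log₂(P(2)) = -(0.0564)·log₂(0.0564) = 0.23396
  -P(3)·log₂(P(3)) = -(0.1706)·log₂(0.1706) = 0.43525
  -P(4)·log₂(P(4)) = -(0.763)·log₂(0.763) = 0.29776
H(P) = 0.06644 + 0.23396 + 0.43525 + 0.29776 = 1.03341 bits

log₂(4) = 2.00000 bits

D_KL(P||U) = 2.00000 - 1.03341 = 0.96659 ≈ 0.9666 bits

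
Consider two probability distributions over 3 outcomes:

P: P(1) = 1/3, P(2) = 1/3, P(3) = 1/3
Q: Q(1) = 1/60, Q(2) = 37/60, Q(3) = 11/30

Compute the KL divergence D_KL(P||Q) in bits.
1.0990 bits

D_KL(P||Q) = Σ P(x) log₂(P(x)/Q(x))

Computing term by term:
  P(1)·log₂(P(1)/Q(1)) = (1/3)·log₂((1/3)/(1/60)) = 1.44064
  P(2)·log₂(P(2)/Q(2)) = (1/3)·log₂((1/3)/(37/60)) = -0.29584
  P(3)·log₂(P(3)/Q(3)) = (1/3)·log₂((1/3)/(11/30)) = -0.04583

D_KL(P||Q) = 1.44064 - 0.29584 - 0.04583 = 1.09897 ≈ 1.0990 bits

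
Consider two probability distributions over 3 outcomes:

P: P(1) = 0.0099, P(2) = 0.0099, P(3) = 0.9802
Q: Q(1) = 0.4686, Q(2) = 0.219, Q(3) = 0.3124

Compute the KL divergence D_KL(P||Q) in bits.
1.5177 bits

D_KL(P||Q) = Σ P(x) log₂(P(x)/Q(x))

Computing term by term:
  P(1)·log₂(P(1)/Q(1)) = 0.0099·log₂(0.0099/0.4686) = -0.05509
  P(2)·log₂(P(2)/Q(2)) = 0.0099·log₂(0.0099/0.219) = -0.04423
  P(3)·log₂(P(3)/Q(3)) = 0.9802·log₂(0.9802/0.3124) = 1.61702

D_KL(P||Q) = -0.05509 - 0.04423 + 1.61702 = 1.51770 ≈ 1.5177 bits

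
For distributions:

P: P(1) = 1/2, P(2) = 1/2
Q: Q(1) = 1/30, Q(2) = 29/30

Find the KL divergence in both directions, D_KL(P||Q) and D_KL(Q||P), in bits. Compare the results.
D_KL(P||Q) = 1.4779 bits, D_KL(Q||P) = 0.7892 bits. D_KL(P||Q) is larger than D_KL(Q||P) by 0.6887 bits; the two directions differ.

D_KL(P||Q) = Σ P(x) log₂(P(x)/Q(x))

Computing term by term:
  P(1)·log₂(P(1)/Q(1)) = (1/2)·log₂((1/2)/(1/30)) = 1.95345
  P(2)·log₂(P(2)/Q(2)) = (1/2)·log₂((1/2)/(29/30)) = -0.47555

D_KL(P||Q) = 1.95345 - 0.47555 = 1.47790 ≈ 1.4779 bits

D_KL(Q||P) = Σ Q(x) log₂(Q(x)/P(x))

Computing term by term:
  Q(1)·log₂(Q(1)/P(1)) = (1/30)·log₂((1/30)/(1/2)) = -0.13023
  Q(2)·log₂(Q(2)/P(2)) = (29/30)·log₂((29/30)/(1/2)) = 0.91939

D_KL(Q||P) = -0.13023 + 0.91939 = 0.78916 ≈ 0.7892 bits

These are NOT equal (difference: 0.6887 bits). KL divergence is asymmetric: D_KL(P||Q) ≠ D_KL(Q||P) in general.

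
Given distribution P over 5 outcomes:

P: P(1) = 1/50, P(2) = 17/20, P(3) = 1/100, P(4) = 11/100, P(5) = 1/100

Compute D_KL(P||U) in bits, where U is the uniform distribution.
1.5266 bits

U(i) = 1/5 for all i

D_KL(P||U) = Σ P(x) log₂(P(x) / (1/5))
           = Σ P(x) log₂(P(x)) + log₂(5)
           = log₂(5) - H(P)

H(P) = -Σ P(x) log₂(P(x)):
  -P(1)·log₂(P(1)) = -(1/50)·log₂(1/50) = 0.11288
  -P(2)·log₂(P(2)) = -(17/20)·log₂(17/20) = 0.19930
  -P(3)·log₂(P(3)) = -(1/100)·log₂(1/100) = 0.06644
  -P(4)·log₂(P(4)) = -(11/100)·log₂(11/100) = 0.35029
  -P(5)·log₂(P(5)) = -(1/100)·log₂(1/100) = 0.06644
H(P) = 0.11288 + 0.19930 + 0.06644 + 0.35029 + 0.06644 = 0.79535 bits

log₂(5) = 2.32193 bits

D_KL(P||U) = 2.32193 - 0.79535 = 1.52658 ≈ 1.5266 bits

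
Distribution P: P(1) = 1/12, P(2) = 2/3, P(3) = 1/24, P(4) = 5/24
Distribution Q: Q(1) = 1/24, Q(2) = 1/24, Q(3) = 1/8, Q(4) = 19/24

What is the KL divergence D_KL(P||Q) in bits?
2.2827 bits

D_KL(P||Q) = Σ P(x) log₂(P(x)/Q(x))

Computing term by term:
  P(1)·log₂(P(1)/Q(1)) = (1/12)·log₂((1/12)/(1/24)) = 0.08333
  P(2)·log₂(P(2)/Q(2)) = (2/3)·log₂((2/3)/(1/24)) = 2.66667
  P(3)·log₂(P(3)/Q(3)) = (1/24)·log₂((1/24)/(1/8)) = -0.06604
  P(4)·log₂(P(4)/Q(4)) = (5/24)·log₂((5/24)/(19/24)) = -0.40125

D_KL(P||Q) = 0.08333 + 2.66667 - 0.06604 - 0.40125 = 2.28271 ≈ 2.2827 bits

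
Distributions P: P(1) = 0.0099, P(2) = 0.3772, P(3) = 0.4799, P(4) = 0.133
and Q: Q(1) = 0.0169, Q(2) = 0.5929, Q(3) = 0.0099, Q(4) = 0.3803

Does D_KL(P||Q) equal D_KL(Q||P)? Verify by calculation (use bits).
D_KL(P||Q) = 2.2317 bits, D_KL(Q||P) = 0.9209 bits. No — D_KL(P||Q) ≠ D_KL(Q||P) for this pair.

D_KL(P||Q) = Σ P(x) log₂(P(x)/Q(x))

Computing term by term:
  P(1)·log₂(P(1)/Q(1)) = 0.0099·log₂(0.0099/0.0169) = -0.00764
  P(2)·log₂(P(2)/Q(2)) = 0.3772·log₂(0.3772/0.5929) = -0.24611
  P(3)·log₂(P(3)/Q(3)) = 0.4799·log₂(0.4799/0.0099) = 2.68704
  P(4)·log₂(P(4)/Q(4)) = 0.133·log₂(0.133/0.3803) = -0.20159

D_KL(P||Q) = -0.00764 - 0.24611 + 2.68704 - 0.20159 = 2.23170 ≈ 2.2317 bits

D_KL(Q||P) = Σ Q(x) log₂(Q(x)/P(x))

Computing term by term:
  Q(1)·log₂(Q(1)/P(1)) = 0.0169·log₂(0.0169/0.0099) = 0.01304
  Q(2)·log₂(Q(2)/P(2)) = 0.5929·log₂(0.5929/0.3772) = 0.38684
  Q(3)·log₂(Q(3)/P(3)) = 0.0099·log₂(0.0099/0.4799) = -0.05543
  Q(4)·log₂(Q(4)/P(4)) = 0.3803·log₂(0.3803/0.133) = 0.57643

D_KL(Q||P) = 0.01304 + 0.38684 - 0.05543 + 0.57643 = 0.92088 ≈ 0.9209 bits

These are NOT equal (difference: 1.3108 bits). KL divergence is asymmetric: D_KL(P||Q) ≠ D_KL(Q||P) in general.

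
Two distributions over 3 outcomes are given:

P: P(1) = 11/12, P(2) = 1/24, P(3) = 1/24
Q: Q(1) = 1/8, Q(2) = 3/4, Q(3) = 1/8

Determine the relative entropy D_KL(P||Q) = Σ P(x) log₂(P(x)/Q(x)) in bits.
2.3951 bits

D_KL(P||Q) = Σ P(x) log₂(P(x)/Q(x))

Computing term by term:
  P(1)·log₂(P(1)/Q(1)) = (11/12)·log₂((11/12)/(1/8)) = 2.63493
  P(2)·log₂(P(2)/Q(2)) = (1/24)·log₂((1/24)/(3/4)) = -0.17375
  P(3)·log₂(P(3)/Q(3)) = (1/24)·log₂((1/24)/(1/8)) = -0.06604

D_KL(P||Q) = 2.63493 - 0.17375 - 0.06604 = 2.39514 ≈ 2.3951 bits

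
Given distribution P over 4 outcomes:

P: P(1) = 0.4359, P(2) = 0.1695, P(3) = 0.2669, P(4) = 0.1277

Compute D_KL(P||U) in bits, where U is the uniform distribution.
0.1560 bits

U(i) = 1/4 for all i

D_KL(P||U) = Σ P(x) log₂(P(x) / (1/4))
           = Σ P(x) log₂(P(x)) + log₂(4)
           = log₂(4) - H(P)

H(P) = -Σ P(x) log₂(P(x)):
  -P(1)·log₂(P(1)) = -(0.4359)·log₂(0.4359) = 0.52218
  -P(2)·log₂(P(2)) = -(0.1695)·log₂(0.1695) = 0.43403
  -P(3)·log₂(P(3)) = -(0.2669)·log₂(0.2669) = 0.50861
  -P(4)·log₂(P(4)) = -(0.1277)·log₂(0.1277) = 0.37916
H(P) = 0.52218 + 0.43403 + 0.50861 + 0.37916 = 1.84398 bits

log₂(4) = 2.00000 bits

D_KL(P||U) = 2.00000 - 1.84398 = 0.15602 ≈ 0.1560 bits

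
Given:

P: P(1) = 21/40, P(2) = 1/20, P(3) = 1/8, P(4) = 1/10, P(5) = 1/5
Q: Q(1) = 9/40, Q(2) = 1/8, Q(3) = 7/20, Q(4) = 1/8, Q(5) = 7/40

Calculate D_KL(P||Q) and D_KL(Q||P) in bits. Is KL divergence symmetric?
D_KL(P||Q) = 0.3963 bits, D_KL(Q||P) = 0.4166 bits. No, KL divergence is not symmetric.

D_KL(P||Q) = Σ P(x) log₂(P(x)/Q(x))

Computing term by term:
  P(1)·log₂(P(1)/Q(1)) = (21/40)·log₂((21/40)/(9/40)) = 0.64176
  P(2)·log₂(P(2)/Q(2)) = (1/20)·log₂((1/20)/(1/8)) = -0.06610
  P(3)·log₂(P(3)/Q(3)) = (1/8)·log₂((1/8)/(7/20)) = -0.18568
  P(4)·log₂(P(4)/Q(4)) = (1/10)·log₂((1/10)/(1/8)) = -0.03219
  P(5)·log₂(P(5)/Q(5)) = (1/5)·log₂((1/5)/(7/40)) = 0.03853

D_KL(P||Q) = 0.64176 - 0.06610 - 0.18568 - 0.03219 + 0.03853 = 0.39632 ≈ 0.3963 bits

D_KL(Q||P) = Σ Q(x) log₂(Q(x)/P(x))

Computing term by term:
  Q(1)·log₂(Q(1)/P(1)) = (9/40)·log₂((9/40)/(21/40)) = -0.27504
  Q(2)·log₂(Q(2)/P(2)) = (1/8)·log₂((1/8)/(1/20)) = 0.16524
  Q(3)·log₂(Q(3)/P(3)) = (7/20)·log₂((7/20)/(1/8)) = 0.51990
  Q(4)·log₂(Q(4)/P(4)) = (1/8)·log₂((1/8)/(1/10)) = 0.04024
  Q(5)·log₂(Q(5)/P(5)) = (7/40)·log₂((7/40)/(1/5)) = -0.03371

D_KL(Q||P) = -0.27504 + 0.16524 + 0.51990 + 0.04024 - 0.03371 = 0.41663 ≈ 0.4166 bits

These are NOT equal (difference: 0.0203 bits). KL divergence is asymmetric: D_KL(P||Q) ≠ D_KL(Q||P) in general.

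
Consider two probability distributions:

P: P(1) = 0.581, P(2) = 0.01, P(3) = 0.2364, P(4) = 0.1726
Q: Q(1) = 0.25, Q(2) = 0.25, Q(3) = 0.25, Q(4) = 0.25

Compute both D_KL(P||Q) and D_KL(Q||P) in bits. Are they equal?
D_KL(P||Q) = 0.5491 bits, D_KL(Q||P) = 1.0106 bits. No, they are not equal.

D_KL(P||Q) = Σ P(x) log₂(P(x)/Q(x))

Computing term by term:
  P(1)·log₂(P(1)/Q(1)) = 0.581·log₂(0.581/0.25) = 0.70685
  P(2)·log₂(P(2)/Q(2)) = 0.01·log₂(0.01/0.25) = -0.04644
  P(3)·log₂(P(3)/Q(3)) = 0.2364·log₂(0.2364/0.25) = -0.01908
  P(4)·log₂(P(4)/Q(4)) = 0.1726·log₂(0.1726/0.25) = -0.09225

D_KL(P||Q) = 0.70685 - 0.04644 - 0.01908 - 0.09225 = 0.54908 ≈ 0.5491 bits

D_KL(Q||P) = Σ Q(x) log₂(Q(x)/P(x))

Computing term by term:
  Q(1)·log₂(Q(1)/P(1)) = 0.25·log₂(0.25/0.581) = -0.30415
  Q(2)·log₂(Q(2)/P(2)) = 0.25·log₂(0.25/0.01) = 1.16096
  Q(3)·log₂(Q(3)/P(3)) = 0.25·log₂(0.25/0.2364) = 0.02017
  Q(4)·log₂(Q(4)/P(4)) = 0.25·log₂(0.25/0.1726) = 0.13362

D_KL(Q||P) = -0.30415 + 1.16096 + 0.02017 + 0.13362 = 1.01060 ≈ 1.0106 bits

These are NOT equal (difference: 0.4615 bits). KL divergence is asymmetric: D_KL(P||Q) ≠ D_KL(Q||P) in general.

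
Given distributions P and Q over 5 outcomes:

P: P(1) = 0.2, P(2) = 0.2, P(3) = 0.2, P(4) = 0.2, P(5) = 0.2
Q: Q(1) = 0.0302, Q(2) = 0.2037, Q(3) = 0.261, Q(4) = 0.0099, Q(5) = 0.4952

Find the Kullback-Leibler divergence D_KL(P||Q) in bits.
1.0691 bits

D_KL(P||Q) = Σ P(x) log₂(P(x)/Q(x))

Computing term by term:
  P(1)·log₂(P(1)/Q(1)) = 0.2·log₂(0.2/0.0302) = 0.54548
  P(2)·log₂(P(2)/Q(2)) = 0.2·log₂(0.2/0.2037) = -0.00529
  P(3)·log₂(P(3)/Q(3)) = 0.2·log₂(0.2/0.261) = -0.07681
  P(4)·log₂(P(4)/Q(4)) = 0.2·log₂(0.2/0.0099) = 0.86729
  P(5)·log₂(P(5)/Q(5)) = 0.2·log₂(0.2/0.4952) = -0.26160

D_KL(P||Q) = 0.54548 - 0.00529 - 0.07681 + 0.86729 - 0.26160 = 1.06907 ≈ 1.0691 bits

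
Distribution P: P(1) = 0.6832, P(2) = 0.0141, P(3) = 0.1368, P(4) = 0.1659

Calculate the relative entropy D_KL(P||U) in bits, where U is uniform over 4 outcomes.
0.7153 bits

U(i) = 1/4 for all i

D_KL(P||U) = Σ P(x) log₂(P(x) / (1/4))
           = Σ P(x) log₂(P(x)) + log₂(4)
           = log₂(4) - H(P)

H(P) = -Σ P(x) log₂(P(x)):
  -P(1)·log₂(P(1)) = -(0.6832)·log₂(0.6832) = 0.37550
  -P(2)·log₂(P(2)) = -(0.0141)·log₂(0.0141) = 0.08669
  -P(3)·log₂(P(3)) = -(0.1368)·log₂(0.1368) = 0.39260
  -P(4)·log₂(P(4)) = -(0.1659)·log₂(0.1659) = 0.42995
H(P) = 0.37550 + 0.08669 + 0.39260 + 0.42995 = 1.28474 bits

log₂(4) = 2.00000 bits

D_KL(P||U) = 2.00000 - 1.28474 = 0.71526 ≈ 0.7153 bits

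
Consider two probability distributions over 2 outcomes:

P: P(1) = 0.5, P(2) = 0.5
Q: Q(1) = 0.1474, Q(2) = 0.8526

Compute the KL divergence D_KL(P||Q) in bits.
0.4961 bits

D_KL(P||Q) = Σ P(x) log₂(P(x)/Q(x))

Computing term by term:
  P(1)·log₂(P(1)/Q(1)) = 0.5·log₂(0.5/0.1474) = 0.88110
  P(2)·log₂(P(2)/Q(2)) = 0.5·log₂(0.5/0.8526) = -0.38497

D_KL(P||Q) = 0.88110 - 0.38497 = 0.49613 ≈ 0.4961 bits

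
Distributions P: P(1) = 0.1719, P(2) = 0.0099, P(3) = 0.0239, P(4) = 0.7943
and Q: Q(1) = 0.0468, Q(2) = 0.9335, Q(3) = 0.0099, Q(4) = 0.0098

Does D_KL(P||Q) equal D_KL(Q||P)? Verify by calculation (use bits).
D_KL(P||Q) = 5.3246 bits, D_KL(Q||P) = 5.9603 bits. No — D_KL(P||Q) ≠ D_KL(Q||P) for this pair.

D_KL(P||Q) = Σ P(x) log₂(P(x)/Q(x))

Computing term by term:
  P(1)·log₂(P(1)/Q(1)) = 0.1719·log₂(0.1719/0.0468) = 0.32265
  P(2)·log₂(P(2)/Q(2)) = 0.0099·log₂(0.0099/0.9335) = -0.06493
  P(3)·log₂(P(3)/Q(3)) = 0.0239·log₂(0.0239/0.0099) = 0.03039
  P(4)·log₂(P(4)/Q(4)) = 0.7943·log₂(0.7943/0.0098) = 5.03646

D_KL(P||Q) = 0.32265 - 0.06493 + 0.03039 + 5.03646 = 5.32457 ≈ 5.3246 bits

D_KL(Q||P) = Σ Q(x) log₂(Q(x)/P(x))

Computing term by term:
  Q(1)·log₂(Q(1)/P(1)) = 0.0468·log₂(0.0468/0.1719) = -0.08784
  Q(2)·log₂(Q(2)/P(2)) = 0.9335·log₂(0.9335/0.0099) = 6.12290
  Q(3)·log₂(Q(3)/P(3)) = 0.0099·log₂(0.0099/0.0239) = -0.01259
  Q(4)·log₂(Q(4)/P(4)) = 0.0098·log₂(0.0098/0.7943) = -0.06214

D_KL(Q||P) = -0.08784 + 6.12290 - 0.01259 - 0.06214 = 5.96033 ≈ 5.9603 bits

These are NOT equal (difference: 0.6357 bits). KL divergence is asymmetric: D_KL(P||Q) ≠ D_KL(Q||P) in general.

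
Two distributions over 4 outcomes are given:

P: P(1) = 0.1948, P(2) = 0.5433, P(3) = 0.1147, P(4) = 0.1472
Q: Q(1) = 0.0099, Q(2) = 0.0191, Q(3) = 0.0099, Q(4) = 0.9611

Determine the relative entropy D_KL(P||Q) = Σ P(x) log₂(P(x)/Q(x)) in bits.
3.4685 bits

D_KL(P||Q) = Σ P(x) log₂(P(x)/Q(x))

Computing term by term:
  P(1)·log₂(P(1)/Q(1)) = 0.1948·log₂(0.1948/0.0099) = 0.83733
  P(2)·log₂(P(2)/Q(2)) = 0.5433·log₂(0.5433/0.0191) = 2.62420
  P(3)·log₂(P(3)/Q(3)) = 0.1147·log₂(0.1147/0.0099) = 0.40538
  P(4)·log₂(P(4)/Q(4)) = 0.1472·log₂(0.1472/0.9611) = -0.39846

D_KL(P||Q) = 0.83733 + 2.62420 + 0.40538 - 0.39846 = 3.46845 ≈ 3.4685 bits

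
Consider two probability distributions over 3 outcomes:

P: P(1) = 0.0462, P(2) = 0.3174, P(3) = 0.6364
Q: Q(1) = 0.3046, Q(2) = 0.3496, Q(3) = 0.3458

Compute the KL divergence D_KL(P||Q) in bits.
0.3901 bits

D_KL(P||Q) = Σ P(x) log₂(P(x)/Q(x))

Computing term by term:
  P(1)·log₂(P(1)/Q(1)) = 0.0462·log₂(0.0462/0.3046) = -0.12571
  P(2)·log₂(P(2)/Q(2)) = 0.3174·log₂(0.3174/0.3496) = -0.04425
  P(3)·log₂(P(3)/Q(3)) = 0.6364·log₂(0.6364/0.3458) = 0.56003

D_KL(P||Q) = -0.12571 - 0.04425 + 0.56003 = 0.39007 ≈ 0.3901 bits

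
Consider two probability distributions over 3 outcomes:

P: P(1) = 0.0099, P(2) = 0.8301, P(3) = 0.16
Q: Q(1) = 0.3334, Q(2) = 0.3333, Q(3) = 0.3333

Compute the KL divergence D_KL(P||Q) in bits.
0.8732 bits

D_KL(P||Q) = Σ P(x) log₂(P(x)/Q(x))

Computing term by term:
  P(1)·log₂(P(1)/Q(1)) = 0.0099·log₂(0.0099/0.3334) = -0.05023
  P(2)·log₂(P(2)/Q(2)) = 0.8301·log₂(0.8301/0.3333) = 1.09280
  P(3)·log₂(P(3)/Q(3)) = 0.16·log₂(0.16/0.3333) = -0.16940

D_KL(P||Q) = -0.05023 + 1.09280 - 0.16940 = 0.87317 ≈ 0.8732 bits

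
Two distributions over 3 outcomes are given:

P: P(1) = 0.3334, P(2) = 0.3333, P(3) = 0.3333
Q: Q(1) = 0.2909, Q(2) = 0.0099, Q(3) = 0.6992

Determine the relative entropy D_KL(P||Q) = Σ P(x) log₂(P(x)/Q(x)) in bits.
1.4002 bits

D_KL(P||Q) = Σ P(x) log₂(P(x)/Q(x))

Computing term by term:
  P(1)·log₂(P(1)/Q(1)) = 0.3334·log₂(0.3334/0.2909) = 0.06559
  P(2)·log₂(P(2)/Q(2)) = 0.3333·log₂(0.3333/0.0099) = 1.69091
  P(3)·log₂(P(3)/Q(3)) = 0.3333·log₂(0.3333/0.6992) = -0.35626

D_KL(P||Q) = 0.06559 + 1.69091 - 0.35626 = 1.40024 ≈ 1.4002 bits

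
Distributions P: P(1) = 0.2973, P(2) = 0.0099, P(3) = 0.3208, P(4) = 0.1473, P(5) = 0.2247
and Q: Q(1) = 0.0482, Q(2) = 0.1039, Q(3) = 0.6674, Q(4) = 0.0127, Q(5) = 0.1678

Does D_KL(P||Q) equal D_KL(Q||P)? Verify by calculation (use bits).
D_KL(P||Q) = 1.0232 bits, D_KL(Q||P) = 0.8156 bits. No — D_KL(P||Q) ≠ D_KL(Q||P) for this pair.

D_KL(P||Q) = Σ P(x) log₂(P(x)/Q(x))

Computing term by term:
  P(1)·log₂(P(1)/Q(1)) = 0.2973·log₂(0.2973/0.0482) = 0.78036
  P(2)·log₂(P(2)/Q(2)) = 0.0099·log₂(0.0099/0.1039) = -0.03358
  P(3)·log₂(P(3)/Q(3)) = 0.3208·log₂(0.3208/0.6674) = -0.33905
  P(4)·log₂(P(4)/Q(4)) = 0.1473·log₂(0.1473/0.0127) = 0.52083
  P(5)·log₂(P(5)/Q(5)) = 0.2247·log₂(0.2247/0.1678) = 0.09466

D_KL(P||Q) = 0.78036 - 0.03358 - 0.33905 + 0.52083 + 0.09466 = 1.02322 ≈ 1.0232 bits

D_KL(Q||P) = Σ Q(x) log₂(Q(x)/P(x))

Computing term by term:
  Q(1)·log₂(Q(1)/P(1)) = 0.0482·log₂(0.0482/0.2973) = -0.12652
  Q(2)·log₂(Q(2)/P(2)) = 0.1039·log₂(0.1039/0.0099) = 0.35239
  Q(3)·log₂(Q(3)/P(3)) = 0.6674·log₂(0.6674/0.3208) = 0.70536
  Q(4)·log₂(Q(4)/P(4)) = 0.0127·log₂(0.0127/0.1473) = -0.04491
  Q(5)·log₂(Q(5)/P(5)) = 0.1678·log₂(0.1678/0.2247) = -0.07069

D_KL(Q||P) = -0.12652 + 0.35239 + 0.70536 - 0.04491 - 0.07069 = 0.81563 ≈ 0.8156 bits

These are NOT equal (difference: 0.2076 bits). KL divergence is asymmetric: D_KL(P||Q) ≠ D_KL(Q||P) in general.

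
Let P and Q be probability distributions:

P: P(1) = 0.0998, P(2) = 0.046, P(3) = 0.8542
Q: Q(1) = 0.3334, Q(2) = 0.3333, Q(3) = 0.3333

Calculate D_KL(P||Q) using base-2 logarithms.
0.8547 bits

D_KL(P||Q) = Σ P(x) log₂(P(x)/Q(x))

Computing term by term:
  P(1)·log₂(P(1)/Q(1)) = 0.0998·log₂(0.0998/0.3334) = -0.17367
  P(2)·log₂(P(2)/Q(2)) = 0.046·log₂(0.046/0.3333) = -0.13143
  P(3)·log₂(P(3)/Q(3)) = 0.8542·log₂(0.8542/0.3333) = 1.15979

D_KL(P||Q) = -0.17367 - 0.13143 + 1.15979 = 0.85469 ≈ 0.8547 bits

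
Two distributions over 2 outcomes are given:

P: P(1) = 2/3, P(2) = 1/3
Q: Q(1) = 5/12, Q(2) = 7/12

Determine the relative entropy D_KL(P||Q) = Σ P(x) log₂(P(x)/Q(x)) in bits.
0.1829 bits

D_KL(P||Q) = Σ P(x) log₂(P(x)/Q(x))

Computing term by term:
  P(1)·log₂(P(1)/Q(1)) = (2/3)·log₂((2/3)/(5/12)) = 0.45205
  P(2)·log₂(P(2)/Q(2)) = (1/3)·log₂((1/3)/(7/12)) = -0.26912

D_KL(P||Q) = 0.45205 - 0.26912 = 0.18293 ≈ 0.1829 bits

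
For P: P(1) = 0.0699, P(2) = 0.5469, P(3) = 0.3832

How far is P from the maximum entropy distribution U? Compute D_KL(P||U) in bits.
0.3102 bits

U(i) = 1/3 for all i

D_KL(P||U) = Σ P(x) log₂(P(x) / (1/3))
           = Σ P(x) log₂(P(x)) + log₂(3)
           = log₂(3) - H(P)

H(P) = -Σ P(x) log₂(P(x)):
  -P(1)·log₂(P(1)) = -(0.0699)·log₂(0.0699) = 0.26832
  -P(2)·log₂(P(2)) = -(0.5469)·log₂(0.5469) = 0.47616
  -P(3)·log₂(P(3)) = -(0.3832)·log₂(0.3832) = 0.53028
H(P) = 0.26832 + 0.47616 + 0.53028 = 1.27476 bits

log₂(3) = 1.58496 bits

D_KL(P||U) = 1.58496 - 1.27476 = 0.31020 ≈ 0.3102 bits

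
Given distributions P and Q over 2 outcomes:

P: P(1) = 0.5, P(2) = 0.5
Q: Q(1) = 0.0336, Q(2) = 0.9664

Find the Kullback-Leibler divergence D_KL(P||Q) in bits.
1.4724 bits

D_KL(P||Q) = Σ P(x) log₂(P(x)/Q(x))

Computing term by term:
  P(1)·log₂(P(1)/Q(1)) = 0.5·log₂(0.5/0.0336) = 1.94770
  P(2)·log₂(P(2)/Q(2)) = 0.5·log₂(0.5/0.9664) = -0.47535

D_KL(P||Q) = 1.94770 - 0.47535 = 1.47235 ≈ 1.4724 bits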